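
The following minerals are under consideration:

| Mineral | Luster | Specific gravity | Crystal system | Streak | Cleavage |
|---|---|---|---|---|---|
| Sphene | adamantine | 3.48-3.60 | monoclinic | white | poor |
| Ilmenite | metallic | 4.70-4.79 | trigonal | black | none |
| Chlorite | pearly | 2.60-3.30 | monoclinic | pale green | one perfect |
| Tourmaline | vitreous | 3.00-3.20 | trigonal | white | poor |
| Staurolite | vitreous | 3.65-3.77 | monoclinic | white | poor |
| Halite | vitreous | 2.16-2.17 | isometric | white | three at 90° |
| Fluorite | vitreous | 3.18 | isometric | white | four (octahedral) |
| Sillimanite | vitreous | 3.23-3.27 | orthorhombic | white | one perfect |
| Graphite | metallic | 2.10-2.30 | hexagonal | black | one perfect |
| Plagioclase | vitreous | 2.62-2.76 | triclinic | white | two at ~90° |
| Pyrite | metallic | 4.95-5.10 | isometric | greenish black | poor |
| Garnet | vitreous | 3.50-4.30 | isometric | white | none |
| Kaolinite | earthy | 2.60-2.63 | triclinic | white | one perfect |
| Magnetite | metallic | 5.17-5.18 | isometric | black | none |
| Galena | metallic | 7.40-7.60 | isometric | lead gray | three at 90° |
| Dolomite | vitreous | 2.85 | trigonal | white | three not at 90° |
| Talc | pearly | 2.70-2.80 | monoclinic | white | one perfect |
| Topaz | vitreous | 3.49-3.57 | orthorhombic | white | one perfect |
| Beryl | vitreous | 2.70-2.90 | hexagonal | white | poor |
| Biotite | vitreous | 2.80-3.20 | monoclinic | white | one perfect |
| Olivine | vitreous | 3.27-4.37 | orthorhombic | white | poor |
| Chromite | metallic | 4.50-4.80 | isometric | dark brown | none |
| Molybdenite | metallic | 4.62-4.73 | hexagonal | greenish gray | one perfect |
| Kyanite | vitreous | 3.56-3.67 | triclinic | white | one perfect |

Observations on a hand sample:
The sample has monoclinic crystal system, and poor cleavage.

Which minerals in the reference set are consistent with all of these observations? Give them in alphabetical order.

Monoclinic crystal system — Sphene, Chlorite, Staurolite, Talc, Biotite remain.
Poor cleavage — only Sphene, Staurolite remain.
The minerals that satisfy all observations are Sphene, Staurolite.

Sphene, Staurolite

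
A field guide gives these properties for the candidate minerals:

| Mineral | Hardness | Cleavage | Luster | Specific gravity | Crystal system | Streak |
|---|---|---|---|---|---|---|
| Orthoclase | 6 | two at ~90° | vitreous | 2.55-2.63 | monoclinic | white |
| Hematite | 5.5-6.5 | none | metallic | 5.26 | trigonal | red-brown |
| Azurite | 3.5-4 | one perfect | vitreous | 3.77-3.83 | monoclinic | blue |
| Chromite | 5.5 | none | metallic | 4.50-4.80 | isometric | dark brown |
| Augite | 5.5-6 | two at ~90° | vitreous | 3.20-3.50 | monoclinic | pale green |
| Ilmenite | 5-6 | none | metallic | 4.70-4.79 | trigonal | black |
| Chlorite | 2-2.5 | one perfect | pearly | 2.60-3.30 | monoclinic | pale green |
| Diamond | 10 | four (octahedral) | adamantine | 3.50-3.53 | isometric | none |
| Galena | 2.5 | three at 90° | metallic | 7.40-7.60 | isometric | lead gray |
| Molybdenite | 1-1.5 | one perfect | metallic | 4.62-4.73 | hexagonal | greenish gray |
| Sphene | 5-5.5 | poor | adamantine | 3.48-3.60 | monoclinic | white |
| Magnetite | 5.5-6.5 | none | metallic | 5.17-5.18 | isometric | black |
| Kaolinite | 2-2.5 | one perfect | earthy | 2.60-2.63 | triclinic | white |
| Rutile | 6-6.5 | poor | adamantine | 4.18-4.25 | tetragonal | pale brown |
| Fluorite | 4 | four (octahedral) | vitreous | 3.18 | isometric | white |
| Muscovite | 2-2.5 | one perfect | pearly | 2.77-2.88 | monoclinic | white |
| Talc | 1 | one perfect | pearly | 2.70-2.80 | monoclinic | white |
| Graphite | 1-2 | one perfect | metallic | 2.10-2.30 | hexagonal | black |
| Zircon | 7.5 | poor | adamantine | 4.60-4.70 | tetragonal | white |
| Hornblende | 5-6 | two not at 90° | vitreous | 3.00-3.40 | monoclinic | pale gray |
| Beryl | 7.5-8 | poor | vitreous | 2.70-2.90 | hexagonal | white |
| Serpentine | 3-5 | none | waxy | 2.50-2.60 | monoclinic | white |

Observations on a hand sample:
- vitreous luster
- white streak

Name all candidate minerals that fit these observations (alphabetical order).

Beryl, Fluorite, Orthoclase

Vitreous luster: Orthoclase, Azurite, Augite, Fluorite, Hornblende, Beryl remain.
White streak eliminates Azurite, Augite, Hornblende.
Remaining candidates: Beryl, Fluorite, Orthoclase.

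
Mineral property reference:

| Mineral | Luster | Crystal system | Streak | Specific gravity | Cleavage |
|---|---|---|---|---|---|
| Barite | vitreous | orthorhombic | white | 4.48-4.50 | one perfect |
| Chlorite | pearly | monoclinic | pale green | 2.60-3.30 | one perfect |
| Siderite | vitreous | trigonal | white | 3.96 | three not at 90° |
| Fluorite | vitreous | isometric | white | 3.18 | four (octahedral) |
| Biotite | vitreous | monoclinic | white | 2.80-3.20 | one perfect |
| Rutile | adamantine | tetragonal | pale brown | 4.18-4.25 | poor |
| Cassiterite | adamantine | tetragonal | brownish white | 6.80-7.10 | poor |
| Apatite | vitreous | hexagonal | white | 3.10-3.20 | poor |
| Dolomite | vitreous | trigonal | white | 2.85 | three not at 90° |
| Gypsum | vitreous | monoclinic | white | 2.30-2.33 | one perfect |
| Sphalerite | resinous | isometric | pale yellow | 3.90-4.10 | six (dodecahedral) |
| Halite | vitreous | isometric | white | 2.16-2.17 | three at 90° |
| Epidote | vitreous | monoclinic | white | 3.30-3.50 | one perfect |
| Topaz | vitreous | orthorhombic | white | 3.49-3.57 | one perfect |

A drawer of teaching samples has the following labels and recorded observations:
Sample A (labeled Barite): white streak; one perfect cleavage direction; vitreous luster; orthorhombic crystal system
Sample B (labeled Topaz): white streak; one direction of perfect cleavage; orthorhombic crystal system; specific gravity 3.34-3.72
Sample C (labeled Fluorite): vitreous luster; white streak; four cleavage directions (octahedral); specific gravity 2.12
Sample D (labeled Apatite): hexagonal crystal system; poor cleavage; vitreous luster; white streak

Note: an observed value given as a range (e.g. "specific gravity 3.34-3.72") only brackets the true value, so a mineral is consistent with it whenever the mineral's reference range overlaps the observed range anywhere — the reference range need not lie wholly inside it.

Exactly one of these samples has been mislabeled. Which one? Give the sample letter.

C

Sample A: observations are consistent with Barite.
Sample B: observations are consistent with Topaz.
Sample C: Fluorite has SG 3.18, but the record shows specific gravity 2.12 — this label is wrong.
Sample D: observations are consistent with Apatite.
Only sample C is inconsistent with its label.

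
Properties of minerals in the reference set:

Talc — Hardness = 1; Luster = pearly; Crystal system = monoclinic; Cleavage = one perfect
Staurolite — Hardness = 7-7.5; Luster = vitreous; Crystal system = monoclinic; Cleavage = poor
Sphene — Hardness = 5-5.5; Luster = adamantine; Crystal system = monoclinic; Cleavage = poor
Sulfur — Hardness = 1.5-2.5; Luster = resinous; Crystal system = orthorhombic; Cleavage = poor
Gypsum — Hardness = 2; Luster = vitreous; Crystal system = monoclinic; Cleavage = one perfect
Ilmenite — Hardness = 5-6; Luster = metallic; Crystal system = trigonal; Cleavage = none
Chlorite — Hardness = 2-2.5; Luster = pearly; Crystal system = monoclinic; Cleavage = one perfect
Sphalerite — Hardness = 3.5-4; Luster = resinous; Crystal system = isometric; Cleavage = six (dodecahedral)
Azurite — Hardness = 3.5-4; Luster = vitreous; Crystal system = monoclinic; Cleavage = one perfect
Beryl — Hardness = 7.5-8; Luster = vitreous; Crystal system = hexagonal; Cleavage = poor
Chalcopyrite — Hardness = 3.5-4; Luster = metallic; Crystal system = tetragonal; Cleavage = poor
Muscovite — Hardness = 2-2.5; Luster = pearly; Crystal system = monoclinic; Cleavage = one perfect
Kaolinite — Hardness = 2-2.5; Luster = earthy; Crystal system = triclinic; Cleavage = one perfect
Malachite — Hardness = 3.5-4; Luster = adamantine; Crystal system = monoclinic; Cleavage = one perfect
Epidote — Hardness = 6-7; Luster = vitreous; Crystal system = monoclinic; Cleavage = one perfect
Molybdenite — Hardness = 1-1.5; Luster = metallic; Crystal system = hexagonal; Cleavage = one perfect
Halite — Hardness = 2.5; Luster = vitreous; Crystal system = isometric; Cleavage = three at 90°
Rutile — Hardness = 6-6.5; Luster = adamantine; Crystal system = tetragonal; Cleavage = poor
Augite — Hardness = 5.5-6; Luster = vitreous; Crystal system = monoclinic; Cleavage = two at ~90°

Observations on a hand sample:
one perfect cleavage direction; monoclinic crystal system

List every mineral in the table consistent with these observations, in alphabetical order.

Azurite, Chlorite, Epidote, Gypsum, Malachite, Muscovite, Talc

One perfect cleavage direction: only Talc, Gypsum, Chlorite, Azurite, Muscovite, Kaolinite, Malachite, Epidote, Molybdenite remain.
Monoclinic crystal system excludes Kaolinite, Molybdenite.
The minerals that satisfy all observations are Azurite, Chlorite, Epidote, Gypsum, Malachite, Muscovite, Talc.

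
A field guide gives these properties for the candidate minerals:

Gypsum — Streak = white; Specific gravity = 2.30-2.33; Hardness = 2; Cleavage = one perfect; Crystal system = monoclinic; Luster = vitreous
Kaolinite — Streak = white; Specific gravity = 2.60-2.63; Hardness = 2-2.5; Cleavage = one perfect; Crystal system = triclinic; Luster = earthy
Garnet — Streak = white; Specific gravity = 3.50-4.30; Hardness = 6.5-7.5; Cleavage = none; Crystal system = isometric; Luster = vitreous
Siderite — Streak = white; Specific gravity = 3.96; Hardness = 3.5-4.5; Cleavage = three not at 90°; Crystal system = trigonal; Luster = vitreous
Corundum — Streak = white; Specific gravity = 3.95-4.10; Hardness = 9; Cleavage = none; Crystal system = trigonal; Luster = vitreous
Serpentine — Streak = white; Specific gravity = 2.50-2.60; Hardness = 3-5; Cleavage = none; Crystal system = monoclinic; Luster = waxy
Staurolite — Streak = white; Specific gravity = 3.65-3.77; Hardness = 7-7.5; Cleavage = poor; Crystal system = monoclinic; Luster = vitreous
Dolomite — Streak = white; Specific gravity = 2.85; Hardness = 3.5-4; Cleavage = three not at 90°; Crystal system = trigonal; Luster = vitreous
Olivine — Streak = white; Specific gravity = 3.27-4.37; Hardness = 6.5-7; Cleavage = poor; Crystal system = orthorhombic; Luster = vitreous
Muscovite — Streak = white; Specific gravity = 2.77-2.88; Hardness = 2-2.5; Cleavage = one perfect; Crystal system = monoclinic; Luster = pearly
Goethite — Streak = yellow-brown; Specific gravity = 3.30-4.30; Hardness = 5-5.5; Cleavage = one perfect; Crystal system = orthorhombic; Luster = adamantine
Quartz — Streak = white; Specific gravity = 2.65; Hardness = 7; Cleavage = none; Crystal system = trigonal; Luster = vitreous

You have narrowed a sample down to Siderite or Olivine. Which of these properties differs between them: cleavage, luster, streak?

cleavage

Cleavage: Siderite three not at 90°, Olivine poor — different.
Luster: both vitreous — shared.
Streak: both white — shared.
Only cleavage differs between Siderite and Olivine among the listed tests.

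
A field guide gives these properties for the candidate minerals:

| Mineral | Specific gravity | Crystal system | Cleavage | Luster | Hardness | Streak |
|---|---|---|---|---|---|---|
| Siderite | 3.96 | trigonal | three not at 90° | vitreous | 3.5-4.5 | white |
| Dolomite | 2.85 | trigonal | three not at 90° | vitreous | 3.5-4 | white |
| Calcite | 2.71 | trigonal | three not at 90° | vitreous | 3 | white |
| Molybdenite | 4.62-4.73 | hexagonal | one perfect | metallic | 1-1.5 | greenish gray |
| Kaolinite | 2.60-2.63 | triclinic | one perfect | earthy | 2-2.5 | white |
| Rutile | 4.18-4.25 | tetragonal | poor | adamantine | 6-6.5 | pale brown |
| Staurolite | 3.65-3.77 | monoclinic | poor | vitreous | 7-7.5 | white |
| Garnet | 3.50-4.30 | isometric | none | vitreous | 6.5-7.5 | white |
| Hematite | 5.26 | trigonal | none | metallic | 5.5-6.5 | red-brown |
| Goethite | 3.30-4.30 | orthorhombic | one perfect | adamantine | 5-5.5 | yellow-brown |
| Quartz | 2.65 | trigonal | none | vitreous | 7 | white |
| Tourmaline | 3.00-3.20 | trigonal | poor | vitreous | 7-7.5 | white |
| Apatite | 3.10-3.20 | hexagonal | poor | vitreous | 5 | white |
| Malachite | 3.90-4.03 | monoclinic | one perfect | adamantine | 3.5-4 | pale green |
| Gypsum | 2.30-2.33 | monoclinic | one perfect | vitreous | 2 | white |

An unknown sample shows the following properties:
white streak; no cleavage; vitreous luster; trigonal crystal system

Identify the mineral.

Quartz

White streak excludes Molybdenite, Rutile, Hematite, Goethite, Malachite.
No cleavage: Garnet, Quartz remain.
Vitreous luster: consistent with all remaining minerals.
Trigonal crystal system eliminates Garnet.
Only Quartz satisfies all observations.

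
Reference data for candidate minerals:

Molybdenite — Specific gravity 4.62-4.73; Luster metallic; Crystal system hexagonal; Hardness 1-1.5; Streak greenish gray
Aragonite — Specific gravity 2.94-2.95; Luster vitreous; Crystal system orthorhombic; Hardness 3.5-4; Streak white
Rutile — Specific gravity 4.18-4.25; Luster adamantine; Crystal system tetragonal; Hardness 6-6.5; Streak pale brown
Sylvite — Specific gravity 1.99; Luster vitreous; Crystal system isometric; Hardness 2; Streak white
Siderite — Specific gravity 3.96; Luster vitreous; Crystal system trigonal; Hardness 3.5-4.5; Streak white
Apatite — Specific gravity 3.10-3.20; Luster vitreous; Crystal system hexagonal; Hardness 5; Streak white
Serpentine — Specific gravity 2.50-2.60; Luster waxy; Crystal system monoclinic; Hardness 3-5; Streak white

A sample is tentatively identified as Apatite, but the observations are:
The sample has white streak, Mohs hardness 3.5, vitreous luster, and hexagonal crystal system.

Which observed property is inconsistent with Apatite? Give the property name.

hardness

White streak: Apatite has white streak — matches.
Mohs hardness 3.5: Apatite has hardness 5 — outside the reference range.
Vitreous luster: Apatite has vitreous luster — matches.
Hexagonal crystal system: Apatite has hexagonal system — matches.
Only the hardness is inconsistent.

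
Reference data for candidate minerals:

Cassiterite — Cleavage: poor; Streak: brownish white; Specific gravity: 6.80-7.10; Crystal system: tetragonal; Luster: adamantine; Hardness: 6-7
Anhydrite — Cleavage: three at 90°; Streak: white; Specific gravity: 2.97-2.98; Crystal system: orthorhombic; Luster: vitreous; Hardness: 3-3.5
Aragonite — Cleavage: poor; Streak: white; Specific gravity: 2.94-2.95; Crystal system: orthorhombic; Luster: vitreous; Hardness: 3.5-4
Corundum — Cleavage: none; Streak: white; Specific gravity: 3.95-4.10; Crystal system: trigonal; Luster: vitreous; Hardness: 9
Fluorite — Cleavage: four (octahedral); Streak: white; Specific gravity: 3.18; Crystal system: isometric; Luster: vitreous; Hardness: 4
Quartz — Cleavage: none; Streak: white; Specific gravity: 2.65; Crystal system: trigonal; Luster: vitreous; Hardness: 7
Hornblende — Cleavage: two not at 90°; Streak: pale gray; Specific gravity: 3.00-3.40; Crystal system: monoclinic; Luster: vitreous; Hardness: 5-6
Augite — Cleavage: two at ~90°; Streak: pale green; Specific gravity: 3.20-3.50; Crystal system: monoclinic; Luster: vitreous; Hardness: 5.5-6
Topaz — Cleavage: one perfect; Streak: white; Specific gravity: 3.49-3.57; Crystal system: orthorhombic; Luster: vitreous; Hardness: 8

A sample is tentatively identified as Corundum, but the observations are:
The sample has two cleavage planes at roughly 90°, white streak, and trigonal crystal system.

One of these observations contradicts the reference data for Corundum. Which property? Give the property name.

cleavage

Two cleavage planes at roughly 90°: Corundum has cleavage none — does not match.
White streak: Corundum has white streak — consistent.
Trigonal crystal system: Corundum has trigonal system — consistent.
Everything matches except the cleavage.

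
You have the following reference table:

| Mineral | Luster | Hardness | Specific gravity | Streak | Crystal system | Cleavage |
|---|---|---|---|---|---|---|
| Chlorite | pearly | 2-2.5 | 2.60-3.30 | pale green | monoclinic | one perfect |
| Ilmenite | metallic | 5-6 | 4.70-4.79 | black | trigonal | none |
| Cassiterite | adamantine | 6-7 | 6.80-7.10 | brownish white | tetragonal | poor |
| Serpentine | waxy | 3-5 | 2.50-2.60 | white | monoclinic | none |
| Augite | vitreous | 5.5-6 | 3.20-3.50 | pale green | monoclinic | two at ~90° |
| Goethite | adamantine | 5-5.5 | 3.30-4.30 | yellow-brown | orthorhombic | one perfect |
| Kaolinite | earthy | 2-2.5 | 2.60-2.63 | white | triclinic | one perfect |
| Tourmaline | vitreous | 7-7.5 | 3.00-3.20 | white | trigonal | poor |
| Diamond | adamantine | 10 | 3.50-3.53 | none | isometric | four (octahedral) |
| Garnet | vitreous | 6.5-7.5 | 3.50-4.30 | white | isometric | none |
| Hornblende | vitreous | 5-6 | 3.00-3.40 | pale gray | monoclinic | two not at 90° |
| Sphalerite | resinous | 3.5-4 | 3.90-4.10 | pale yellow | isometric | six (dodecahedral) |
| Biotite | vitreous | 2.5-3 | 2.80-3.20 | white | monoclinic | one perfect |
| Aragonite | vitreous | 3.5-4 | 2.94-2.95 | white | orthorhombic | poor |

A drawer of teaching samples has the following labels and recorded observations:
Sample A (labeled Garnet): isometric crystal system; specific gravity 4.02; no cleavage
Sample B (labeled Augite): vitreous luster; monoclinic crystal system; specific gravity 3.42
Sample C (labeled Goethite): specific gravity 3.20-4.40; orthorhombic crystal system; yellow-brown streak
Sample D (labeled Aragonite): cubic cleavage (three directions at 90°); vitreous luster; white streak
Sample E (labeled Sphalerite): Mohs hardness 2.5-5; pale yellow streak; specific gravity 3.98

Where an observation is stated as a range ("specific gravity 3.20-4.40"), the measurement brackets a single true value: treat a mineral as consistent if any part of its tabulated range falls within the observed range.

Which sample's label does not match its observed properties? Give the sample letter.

D

Sample A: all recorded properties match Garnet.
Sample B: all recorded properties match Augite.
Sample C: all recorded properties match Goethite.
Sample D: Aragonite has cleavage poor, but the record shows cubic cleavage (three directions at 90°) — this label is wrong.
Sample E: all recorded properties match Sphalerite.
Only sample D is inconsistent with its label.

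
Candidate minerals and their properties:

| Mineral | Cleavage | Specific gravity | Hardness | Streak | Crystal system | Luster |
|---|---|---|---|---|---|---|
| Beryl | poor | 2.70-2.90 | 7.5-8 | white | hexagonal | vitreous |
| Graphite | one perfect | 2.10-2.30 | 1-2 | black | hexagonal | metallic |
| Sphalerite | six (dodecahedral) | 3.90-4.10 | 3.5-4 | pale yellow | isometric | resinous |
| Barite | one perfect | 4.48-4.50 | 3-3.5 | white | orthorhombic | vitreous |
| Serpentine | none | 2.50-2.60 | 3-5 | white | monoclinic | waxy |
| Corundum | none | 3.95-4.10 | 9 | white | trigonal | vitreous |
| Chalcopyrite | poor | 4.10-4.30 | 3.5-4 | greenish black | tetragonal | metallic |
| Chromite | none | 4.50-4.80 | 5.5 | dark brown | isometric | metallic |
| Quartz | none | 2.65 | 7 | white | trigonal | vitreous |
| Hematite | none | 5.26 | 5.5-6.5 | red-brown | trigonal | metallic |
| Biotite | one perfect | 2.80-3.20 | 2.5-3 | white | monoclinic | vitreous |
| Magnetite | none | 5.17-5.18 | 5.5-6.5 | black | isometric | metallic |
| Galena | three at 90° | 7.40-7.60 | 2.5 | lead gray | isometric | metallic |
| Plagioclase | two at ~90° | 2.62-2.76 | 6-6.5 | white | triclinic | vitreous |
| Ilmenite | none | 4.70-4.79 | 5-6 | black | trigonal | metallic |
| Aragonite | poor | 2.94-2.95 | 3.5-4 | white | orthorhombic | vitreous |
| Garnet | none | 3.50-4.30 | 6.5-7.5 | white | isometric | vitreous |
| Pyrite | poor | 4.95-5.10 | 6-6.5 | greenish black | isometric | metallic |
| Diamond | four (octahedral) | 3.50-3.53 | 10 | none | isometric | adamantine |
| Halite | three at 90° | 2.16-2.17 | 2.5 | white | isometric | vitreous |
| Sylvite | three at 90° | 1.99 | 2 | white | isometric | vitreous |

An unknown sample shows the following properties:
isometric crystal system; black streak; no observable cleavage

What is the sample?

Isometric crystal system — narrows the field to Sphalerite, Chromite, Magnetite, Galena, Garnet, Pyrite, Diamond, Halite, Sylvite.
Black streak — leaves Magnetite.
No observable cleavage — no further eliminations.
The only mineral consistent with every observation is Magnetite.

Magnetite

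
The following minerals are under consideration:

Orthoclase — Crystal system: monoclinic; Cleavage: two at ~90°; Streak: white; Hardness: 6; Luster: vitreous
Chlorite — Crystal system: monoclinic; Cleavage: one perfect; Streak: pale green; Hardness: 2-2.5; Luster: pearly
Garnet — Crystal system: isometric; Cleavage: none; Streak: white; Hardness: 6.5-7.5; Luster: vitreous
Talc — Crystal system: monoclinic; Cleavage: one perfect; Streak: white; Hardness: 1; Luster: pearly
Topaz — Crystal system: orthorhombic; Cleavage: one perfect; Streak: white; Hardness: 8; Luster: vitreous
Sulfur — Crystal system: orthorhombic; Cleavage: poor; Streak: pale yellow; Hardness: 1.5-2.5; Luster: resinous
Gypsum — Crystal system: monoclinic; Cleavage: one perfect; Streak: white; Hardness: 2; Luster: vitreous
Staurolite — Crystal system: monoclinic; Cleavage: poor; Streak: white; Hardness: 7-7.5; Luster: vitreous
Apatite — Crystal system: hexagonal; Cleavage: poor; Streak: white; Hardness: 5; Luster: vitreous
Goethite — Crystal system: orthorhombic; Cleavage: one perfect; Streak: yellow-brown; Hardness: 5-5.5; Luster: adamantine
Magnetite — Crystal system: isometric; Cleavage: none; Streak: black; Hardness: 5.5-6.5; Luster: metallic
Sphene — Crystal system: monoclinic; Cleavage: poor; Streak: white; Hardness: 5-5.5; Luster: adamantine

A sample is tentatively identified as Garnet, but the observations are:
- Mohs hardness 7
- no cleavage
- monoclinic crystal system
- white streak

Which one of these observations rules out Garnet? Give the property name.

crystal system

Mohs hardness 7: Garnet has hardness 6.5-7.5 — matches.
No cleavage: Garnet has cleavage none — matches.
Monoclinic crystal system: Garnet has isometric system — inconsistent.
White streak: Garnet has white streak — matches.
Everything matches except the crystal system.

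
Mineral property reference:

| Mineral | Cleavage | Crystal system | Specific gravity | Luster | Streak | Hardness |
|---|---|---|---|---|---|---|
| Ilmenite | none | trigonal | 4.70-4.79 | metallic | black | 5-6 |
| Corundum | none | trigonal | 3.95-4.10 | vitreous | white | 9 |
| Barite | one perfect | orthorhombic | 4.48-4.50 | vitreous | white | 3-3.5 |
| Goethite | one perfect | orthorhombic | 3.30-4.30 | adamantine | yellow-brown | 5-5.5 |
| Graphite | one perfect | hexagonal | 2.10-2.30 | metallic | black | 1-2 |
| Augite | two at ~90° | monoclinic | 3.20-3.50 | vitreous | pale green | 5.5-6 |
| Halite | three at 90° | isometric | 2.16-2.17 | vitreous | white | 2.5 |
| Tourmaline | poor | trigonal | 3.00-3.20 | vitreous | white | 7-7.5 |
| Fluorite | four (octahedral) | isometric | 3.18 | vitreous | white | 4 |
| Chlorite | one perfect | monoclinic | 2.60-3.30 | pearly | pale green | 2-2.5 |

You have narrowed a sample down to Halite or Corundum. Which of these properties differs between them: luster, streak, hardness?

hardness

Luster: both vitreous — same for both.
Streak: both white — same for both.
Hardness: Halite 2.5, Corundum 9 — different.
Hardness is the diagnostic property here.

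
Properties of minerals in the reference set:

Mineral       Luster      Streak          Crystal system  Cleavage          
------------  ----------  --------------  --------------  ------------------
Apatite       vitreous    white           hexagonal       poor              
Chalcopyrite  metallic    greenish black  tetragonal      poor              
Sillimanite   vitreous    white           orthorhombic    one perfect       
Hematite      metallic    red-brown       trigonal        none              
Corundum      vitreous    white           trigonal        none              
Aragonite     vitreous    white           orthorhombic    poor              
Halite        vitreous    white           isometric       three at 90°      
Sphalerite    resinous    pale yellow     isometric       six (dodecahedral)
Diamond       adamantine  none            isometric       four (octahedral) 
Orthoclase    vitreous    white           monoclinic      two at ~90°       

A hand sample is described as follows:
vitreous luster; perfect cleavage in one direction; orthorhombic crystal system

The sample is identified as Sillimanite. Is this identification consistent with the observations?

Vitreous luster — is consistent with Sillimanite (vitreous luster).
Perfect cleavage in one direction — is consistent with Sillimanite (cleavage one perfect).
Orthorhombic crystal system — is consistent with Sillimanite (orthorhombic system).
Nothing contradicts Sillimanite.

Yes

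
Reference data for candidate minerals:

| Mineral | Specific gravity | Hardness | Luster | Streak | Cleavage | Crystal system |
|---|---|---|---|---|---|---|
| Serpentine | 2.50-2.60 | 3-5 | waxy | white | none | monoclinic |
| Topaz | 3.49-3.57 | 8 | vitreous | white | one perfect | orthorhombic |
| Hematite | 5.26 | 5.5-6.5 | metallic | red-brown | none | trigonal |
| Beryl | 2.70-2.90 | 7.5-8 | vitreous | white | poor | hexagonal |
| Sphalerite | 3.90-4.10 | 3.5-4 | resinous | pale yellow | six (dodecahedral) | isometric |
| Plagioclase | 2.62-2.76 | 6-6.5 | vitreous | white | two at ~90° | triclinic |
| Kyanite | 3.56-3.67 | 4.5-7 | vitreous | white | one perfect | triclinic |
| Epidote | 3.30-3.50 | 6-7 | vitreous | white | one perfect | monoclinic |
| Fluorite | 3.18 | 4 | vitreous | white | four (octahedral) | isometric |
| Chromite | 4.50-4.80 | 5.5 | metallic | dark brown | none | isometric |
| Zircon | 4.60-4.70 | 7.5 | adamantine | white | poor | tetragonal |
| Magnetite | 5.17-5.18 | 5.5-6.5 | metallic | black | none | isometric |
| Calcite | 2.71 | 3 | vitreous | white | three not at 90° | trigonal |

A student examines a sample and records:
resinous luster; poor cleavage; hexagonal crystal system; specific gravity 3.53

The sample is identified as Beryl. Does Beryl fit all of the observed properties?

Resinous luster — Beryl has vitreous luster; a mismatch.
Poor cleavage — fits Beryl (cleavage poor).
Hexagonal crystal system — fits Beryl (hexagonal system).
Specific gravity 3.53 — Beryl has SG 2.70-2.90; a mismatch.
2 of the observed properties are inconsistent with Beryl.

No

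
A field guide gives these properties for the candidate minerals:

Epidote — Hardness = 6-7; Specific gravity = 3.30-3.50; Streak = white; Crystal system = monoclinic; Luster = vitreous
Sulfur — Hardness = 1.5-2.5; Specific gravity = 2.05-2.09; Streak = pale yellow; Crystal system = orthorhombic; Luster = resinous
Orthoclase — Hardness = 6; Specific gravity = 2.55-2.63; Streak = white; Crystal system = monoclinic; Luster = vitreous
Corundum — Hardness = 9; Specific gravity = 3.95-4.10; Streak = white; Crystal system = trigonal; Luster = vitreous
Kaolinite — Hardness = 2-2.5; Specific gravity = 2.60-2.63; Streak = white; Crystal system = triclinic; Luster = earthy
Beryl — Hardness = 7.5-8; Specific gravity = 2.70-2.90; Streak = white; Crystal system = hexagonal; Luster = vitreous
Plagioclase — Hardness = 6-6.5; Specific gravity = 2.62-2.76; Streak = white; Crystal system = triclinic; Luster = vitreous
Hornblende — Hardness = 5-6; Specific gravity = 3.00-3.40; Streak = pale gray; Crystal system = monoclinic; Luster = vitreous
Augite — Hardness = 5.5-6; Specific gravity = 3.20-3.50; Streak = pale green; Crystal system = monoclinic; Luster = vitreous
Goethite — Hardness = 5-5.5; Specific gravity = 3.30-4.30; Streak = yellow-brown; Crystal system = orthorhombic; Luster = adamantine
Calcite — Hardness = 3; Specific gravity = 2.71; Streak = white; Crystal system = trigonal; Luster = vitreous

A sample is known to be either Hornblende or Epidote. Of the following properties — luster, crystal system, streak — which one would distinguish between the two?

Luster: both vitreous — identical.
Crystal system: both monoclinic — identical.
Streak: Hornblende pale gray, Epidote white — distinct.
Of the listed properties, streak is the one that separates them.

streak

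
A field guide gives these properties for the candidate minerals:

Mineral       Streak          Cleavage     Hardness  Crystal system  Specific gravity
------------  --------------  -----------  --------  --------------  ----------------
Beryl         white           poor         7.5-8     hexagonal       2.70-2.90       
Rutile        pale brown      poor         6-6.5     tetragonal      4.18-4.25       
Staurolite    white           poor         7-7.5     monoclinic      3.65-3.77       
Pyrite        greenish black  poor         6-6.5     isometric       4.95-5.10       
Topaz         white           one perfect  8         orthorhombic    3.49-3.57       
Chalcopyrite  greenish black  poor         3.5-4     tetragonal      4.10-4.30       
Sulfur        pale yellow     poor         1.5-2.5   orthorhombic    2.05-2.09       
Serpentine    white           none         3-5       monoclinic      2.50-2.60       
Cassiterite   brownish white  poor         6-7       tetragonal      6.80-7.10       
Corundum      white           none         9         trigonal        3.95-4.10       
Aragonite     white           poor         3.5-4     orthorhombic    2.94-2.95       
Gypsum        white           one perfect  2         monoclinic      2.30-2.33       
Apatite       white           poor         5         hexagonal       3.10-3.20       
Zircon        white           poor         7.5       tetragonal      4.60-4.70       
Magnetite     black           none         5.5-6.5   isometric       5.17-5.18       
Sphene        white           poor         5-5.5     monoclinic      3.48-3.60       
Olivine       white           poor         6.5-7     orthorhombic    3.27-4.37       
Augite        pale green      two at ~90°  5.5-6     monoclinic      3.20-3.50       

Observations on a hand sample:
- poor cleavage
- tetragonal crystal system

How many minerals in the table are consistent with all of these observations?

Poor cleavage rules out Topaz, Serpentine, Corundum, Gypsum, Magnetite, Augite.
Tetragonal crystal system: leaves Rutile, Chalcopyrite, Cassiterite, Zircon.
Remaining candidates: Cassiterite, Chalcopyrite, Rutile, Zircon.
That is 4 minerals.

4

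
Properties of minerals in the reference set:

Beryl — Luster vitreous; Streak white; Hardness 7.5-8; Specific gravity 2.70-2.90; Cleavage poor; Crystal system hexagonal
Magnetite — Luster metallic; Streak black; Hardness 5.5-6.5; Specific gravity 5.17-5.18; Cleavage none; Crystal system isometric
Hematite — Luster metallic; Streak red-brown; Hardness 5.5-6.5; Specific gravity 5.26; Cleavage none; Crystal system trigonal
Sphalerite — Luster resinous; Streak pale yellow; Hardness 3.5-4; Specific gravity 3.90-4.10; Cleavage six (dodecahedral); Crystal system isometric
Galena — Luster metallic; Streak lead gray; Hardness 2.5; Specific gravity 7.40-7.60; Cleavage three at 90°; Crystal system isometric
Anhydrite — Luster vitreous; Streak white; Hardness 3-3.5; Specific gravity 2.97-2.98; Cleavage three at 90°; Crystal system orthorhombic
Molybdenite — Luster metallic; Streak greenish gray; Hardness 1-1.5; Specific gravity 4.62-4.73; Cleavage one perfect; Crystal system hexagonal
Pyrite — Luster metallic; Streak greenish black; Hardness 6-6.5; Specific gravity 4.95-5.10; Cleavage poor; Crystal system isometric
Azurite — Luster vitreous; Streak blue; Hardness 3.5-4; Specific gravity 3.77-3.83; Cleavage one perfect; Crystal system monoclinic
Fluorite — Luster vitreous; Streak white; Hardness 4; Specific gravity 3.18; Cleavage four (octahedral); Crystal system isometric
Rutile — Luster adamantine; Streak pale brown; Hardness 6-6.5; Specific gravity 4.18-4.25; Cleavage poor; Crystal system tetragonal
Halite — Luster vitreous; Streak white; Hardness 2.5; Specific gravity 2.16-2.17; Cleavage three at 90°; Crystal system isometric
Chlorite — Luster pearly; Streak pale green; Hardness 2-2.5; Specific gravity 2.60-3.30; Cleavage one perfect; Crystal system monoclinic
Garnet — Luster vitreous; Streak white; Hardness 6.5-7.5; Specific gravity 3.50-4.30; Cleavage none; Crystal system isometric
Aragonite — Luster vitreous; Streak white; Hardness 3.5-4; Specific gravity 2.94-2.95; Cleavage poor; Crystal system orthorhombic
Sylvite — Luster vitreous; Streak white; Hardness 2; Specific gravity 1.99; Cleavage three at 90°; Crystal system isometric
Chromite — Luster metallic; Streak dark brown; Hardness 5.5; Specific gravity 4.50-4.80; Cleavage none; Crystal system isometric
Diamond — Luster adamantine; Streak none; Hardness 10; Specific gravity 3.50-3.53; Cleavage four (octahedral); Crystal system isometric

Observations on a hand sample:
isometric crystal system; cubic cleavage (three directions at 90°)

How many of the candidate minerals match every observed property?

Isometric crystal system — Magnetite, Sphalerite, Galena, Pyrite, Fluorite, Halite, Garnet, Sylvite, Chromite, Diamond remain.
Cubic cleavage (three directions at 90°) — leaves Galena, Halite, Sylvite.
Remaining candidates: Galena, Halite, Sylvite.
That is 3 minerals.

3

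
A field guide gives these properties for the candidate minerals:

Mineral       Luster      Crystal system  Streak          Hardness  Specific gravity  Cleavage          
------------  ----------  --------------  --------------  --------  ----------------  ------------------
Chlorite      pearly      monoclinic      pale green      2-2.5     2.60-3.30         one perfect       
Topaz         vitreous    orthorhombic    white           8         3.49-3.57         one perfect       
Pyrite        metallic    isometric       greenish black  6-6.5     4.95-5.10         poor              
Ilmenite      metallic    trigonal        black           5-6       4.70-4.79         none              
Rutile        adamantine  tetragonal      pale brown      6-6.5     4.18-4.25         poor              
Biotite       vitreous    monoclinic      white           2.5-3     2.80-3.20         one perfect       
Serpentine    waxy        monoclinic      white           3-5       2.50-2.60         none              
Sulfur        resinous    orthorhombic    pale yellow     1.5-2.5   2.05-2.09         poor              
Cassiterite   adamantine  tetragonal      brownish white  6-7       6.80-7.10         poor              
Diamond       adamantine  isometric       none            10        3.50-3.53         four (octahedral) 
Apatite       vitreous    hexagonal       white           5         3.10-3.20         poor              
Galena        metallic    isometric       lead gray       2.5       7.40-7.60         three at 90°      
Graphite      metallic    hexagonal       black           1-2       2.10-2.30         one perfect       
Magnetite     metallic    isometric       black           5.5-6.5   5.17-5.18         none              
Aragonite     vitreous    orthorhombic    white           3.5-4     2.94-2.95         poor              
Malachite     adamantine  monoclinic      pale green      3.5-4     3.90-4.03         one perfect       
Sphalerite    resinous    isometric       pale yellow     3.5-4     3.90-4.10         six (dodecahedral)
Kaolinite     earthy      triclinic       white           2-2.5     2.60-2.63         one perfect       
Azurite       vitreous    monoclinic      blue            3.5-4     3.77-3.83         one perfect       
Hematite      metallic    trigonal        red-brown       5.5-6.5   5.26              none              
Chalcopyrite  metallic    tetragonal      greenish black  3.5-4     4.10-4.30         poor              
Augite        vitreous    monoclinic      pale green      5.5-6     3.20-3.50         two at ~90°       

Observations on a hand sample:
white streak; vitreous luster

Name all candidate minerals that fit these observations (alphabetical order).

White streak: leaves Topaz, Biotite, Serpentine, Apatite, Aragonite, Kaolinite.
Vitreous luster excludes Serpentine, Kaolinite.
Consistent with every observation: Apatite, Aragonite, Biotite, Topaz.

Apatite, Aragonite, Biotite, Topaz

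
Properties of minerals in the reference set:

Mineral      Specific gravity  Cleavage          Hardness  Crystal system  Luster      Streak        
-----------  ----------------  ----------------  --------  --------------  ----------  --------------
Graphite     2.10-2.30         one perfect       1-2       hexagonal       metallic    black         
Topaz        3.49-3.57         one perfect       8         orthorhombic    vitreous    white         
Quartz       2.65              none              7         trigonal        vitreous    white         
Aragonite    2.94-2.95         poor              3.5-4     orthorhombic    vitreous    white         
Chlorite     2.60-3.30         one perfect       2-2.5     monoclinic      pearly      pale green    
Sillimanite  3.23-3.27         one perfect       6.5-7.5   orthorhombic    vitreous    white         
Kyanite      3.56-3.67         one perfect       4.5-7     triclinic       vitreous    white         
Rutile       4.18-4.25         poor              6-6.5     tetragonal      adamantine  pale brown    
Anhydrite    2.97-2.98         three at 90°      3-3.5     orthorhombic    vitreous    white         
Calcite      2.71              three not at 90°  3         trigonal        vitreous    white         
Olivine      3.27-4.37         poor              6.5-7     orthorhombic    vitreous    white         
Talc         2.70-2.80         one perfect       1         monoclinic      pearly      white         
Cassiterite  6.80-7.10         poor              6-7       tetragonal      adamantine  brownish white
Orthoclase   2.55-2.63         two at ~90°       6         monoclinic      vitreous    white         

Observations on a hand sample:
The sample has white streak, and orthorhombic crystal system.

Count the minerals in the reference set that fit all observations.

5

White streak rules out Graphite, Chlorite, Rutile, Cassiterite.
Orthorhombic crystal system is inconsistent with Quartz, Kyanite, Calcite, Talc, Orthoclase.
Consistent with every observation: Anhydrite, Aragonite, Olivine, Sillimanite, Topaz.
That is 5 minerals.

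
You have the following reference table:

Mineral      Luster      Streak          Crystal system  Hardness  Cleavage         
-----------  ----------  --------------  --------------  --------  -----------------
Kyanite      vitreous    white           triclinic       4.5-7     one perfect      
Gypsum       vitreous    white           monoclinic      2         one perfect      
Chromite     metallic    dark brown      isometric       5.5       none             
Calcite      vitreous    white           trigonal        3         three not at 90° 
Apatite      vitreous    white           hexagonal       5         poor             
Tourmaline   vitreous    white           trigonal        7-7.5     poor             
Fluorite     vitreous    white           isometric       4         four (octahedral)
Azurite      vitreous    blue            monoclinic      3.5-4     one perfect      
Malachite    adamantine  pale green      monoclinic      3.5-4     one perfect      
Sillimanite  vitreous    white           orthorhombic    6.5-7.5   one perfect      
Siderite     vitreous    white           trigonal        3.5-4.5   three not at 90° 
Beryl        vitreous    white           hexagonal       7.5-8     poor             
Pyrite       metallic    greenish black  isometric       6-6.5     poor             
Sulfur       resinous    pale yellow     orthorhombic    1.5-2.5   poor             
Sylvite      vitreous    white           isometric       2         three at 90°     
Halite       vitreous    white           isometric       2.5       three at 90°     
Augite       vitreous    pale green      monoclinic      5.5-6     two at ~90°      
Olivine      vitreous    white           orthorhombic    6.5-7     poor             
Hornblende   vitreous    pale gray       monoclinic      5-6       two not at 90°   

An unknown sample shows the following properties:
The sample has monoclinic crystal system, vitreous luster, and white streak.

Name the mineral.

Gypsum

Monoclinic crystal system: leaves Gypsum, Azurite, Malachite, Augite, Hornblende.
Vitreous luster is inconsistent with Malachite.
White streak: Gypsum remains.
Only Gypsum satisfies all observations.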